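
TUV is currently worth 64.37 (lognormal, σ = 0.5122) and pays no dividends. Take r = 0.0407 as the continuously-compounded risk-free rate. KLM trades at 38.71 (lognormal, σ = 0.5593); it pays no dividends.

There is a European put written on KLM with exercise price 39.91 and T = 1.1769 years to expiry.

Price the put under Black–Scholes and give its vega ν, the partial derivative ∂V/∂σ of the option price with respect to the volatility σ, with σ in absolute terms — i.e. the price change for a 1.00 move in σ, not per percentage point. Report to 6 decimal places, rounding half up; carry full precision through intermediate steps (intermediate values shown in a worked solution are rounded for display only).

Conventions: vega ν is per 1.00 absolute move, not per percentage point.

price = 8.819269
ν = 15.855032

σ√T = 0.5593·√1.1769 = 0.606757
d₁ = (ln(S/K) + (r+σ²/2)T) / (σ√T) = (ln(38.71/39.91) + (0.0407+0.5593²/2)·1.1769) / 0.606757 = (-0.030529 + 0.231977) / 0.606757 = 0.332007
d₂ = d₁ − σ√T = 0.332007 − 0.606757 = -0.274749
e^{−rT} = 0.953229
N(−d₁) = 0.369942,  N(−d₂) = 0.608246
Put price V = K·e^{−rT}·N(−d₂) − S·N(−d₁) = 23.139718 − 14.320448 = 8.819269
φ(d₁) = (1/√(2π))·e^{−d₁²/2} = 0.377550
ν = S·φ(d₁)·√T = 15.855032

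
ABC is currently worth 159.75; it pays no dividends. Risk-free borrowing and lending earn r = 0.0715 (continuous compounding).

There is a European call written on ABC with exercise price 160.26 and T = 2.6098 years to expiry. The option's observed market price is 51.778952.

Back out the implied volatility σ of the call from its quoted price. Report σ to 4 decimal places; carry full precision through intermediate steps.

sigma = 0.3986

At σ = 0.3986 the Black–Scholes value reproduces the quote:
σ√T = 0.3986·√2.6098 = 0.643933
d₁ = (ln(S/K) + (r+σ²/2)T) / (σ√T) = (ln(159.75/160.26) + (0.0715+0.3986²/2)·2.6098) / 0.643933 = (-0.003187 + 0.393926) / 0.643933 = 0.606799
d₂ = d₁ − σ√T = 0.606799 − 0.643933 = -0.037134
e^{−rT} = 0.829775
N(d₁) = 0.728008,  N(d₂) = 0.485189
V = S·N(d₁) − K·e^{−rT}·N(d₂) = 116.299275 − 64.520322 = 51.778952 (equal to the quote); since ∂V/∂σ > 0 for all σ, the implied volatility is unique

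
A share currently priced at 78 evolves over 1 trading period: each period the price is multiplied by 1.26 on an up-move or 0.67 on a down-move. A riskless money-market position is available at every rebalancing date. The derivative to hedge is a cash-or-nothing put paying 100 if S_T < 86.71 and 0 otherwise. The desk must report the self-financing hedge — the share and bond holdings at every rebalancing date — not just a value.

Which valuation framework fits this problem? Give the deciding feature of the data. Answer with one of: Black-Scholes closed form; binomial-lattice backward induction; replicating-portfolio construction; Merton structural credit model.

framework: replicating-portfolio construction

Key observation: the task asks for the hedge itself — share and bond holdings at every node of the 1-period tree on spot 78 with factors 1.26/0.67 — which is exactly what the replicating-portfolio construction produces.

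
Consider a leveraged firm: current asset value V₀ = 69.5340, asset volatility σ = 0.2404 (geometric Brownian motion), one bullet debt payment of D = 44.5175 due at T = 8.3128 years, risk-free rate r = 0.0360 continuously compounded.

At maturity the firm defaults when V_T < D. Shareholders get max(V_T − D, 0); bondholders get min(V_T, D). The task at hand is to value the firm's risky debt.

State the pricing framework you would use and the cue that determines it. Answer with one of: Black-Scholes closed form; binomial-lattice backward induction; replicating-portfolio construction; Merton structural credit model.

Key observation: the data describe a firm's assets (V₀ = 69.5340, GBM) and a single zero-coupon debt of face 44.5175, so credit quantities follow from equity-as-call in the structural model.

framework: Merton structural credit model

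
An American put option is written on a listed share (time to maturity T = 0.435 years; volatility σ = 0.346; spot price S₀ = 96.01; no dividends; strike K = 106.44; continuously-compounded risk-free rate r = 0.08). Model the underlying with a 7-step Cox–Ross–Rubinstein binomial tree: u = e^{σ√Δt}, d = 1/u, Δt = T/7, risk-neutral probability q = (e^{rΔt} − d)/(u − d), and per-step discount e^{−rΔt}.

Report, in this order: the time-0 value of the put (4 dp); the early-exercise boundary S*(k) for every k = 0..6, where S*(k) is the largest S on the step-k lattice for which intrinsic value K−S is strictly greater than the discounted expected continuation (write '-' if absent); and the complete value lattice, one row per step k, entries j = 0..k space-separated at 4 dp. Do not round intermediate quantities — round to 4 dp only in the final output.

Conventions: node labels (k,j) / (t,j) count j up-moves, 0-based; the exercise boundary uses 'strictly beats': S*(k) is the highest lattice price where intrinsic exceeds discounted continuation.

Δt=0.06214  u=1.09008  d=0.91736  q=0.50731  discount=0.99504
step 7 (expiry): payoffs max(K−S,0) = 53.9467 44.0634 32.3193 18.3640 1.7813 0.0000 0.0000 0.0000
step 6: (k=6,j=0): S=57.2219, K−S=49.2181, hold=48.6902 ⇒ V=49.2181 exercise | (k=6,j=1): S=67.9956, K−S=38.4444, hold=37.9166 ⇒ V=38.4444 exercise | (k=6,j=2): S=80.7976, K−S=25.6424, hold=25.1145 ⇒ V=25.6424 exercise | (k=6,j=3): S=96.0100, K−S=10.4300, hold=9.9022 ⇒ V=10.4300 exercise | (k=6,j=4): S=114.0865, K−S=0.0000, hold=0.8733 ⇒ V=0.8733 continue | (k=6,j=5): S=135.5665, K−S=0.0000, hold=0.0000 ⇒ V=0.0000 continue | (k=6,j=6): S=161.0907, K−S=0.0000, hold=0.0000 ⇒ V=0.0000 continue  boundary S*=96.0100
step 5: (k=5,j=0): S=62.3766, K−S=44.0634, hold=43.5356 ⇒ V=44.0634 exercise | (k=5,j=1): S=74.1207, K−S=32.3193, hold=31.7915 ⇒ V=32.3193 exercise | (k=5,j=2): S=88.0760, K−S=18.3640, hold=17.8362 ⇒ V=18.3640 exercise | (k=5,j=3): S=104.6587, K−S=1.7813, hold=5.5541 ⇒ V=5.5541 continue | (k=5,j=4): S=124.3636, K−S=0.0000, hold=0.4281 ⇒ V=0.4281 continue | (k=5,j=5): S=147.7785, K−S=0.0000, hold=0.0000 ⇒ V=0.0000 continue  boundary S*=88.0760
step 4: (k=4,j=0): S=67.9956, K−S=38.4444, hold=37.9166 ⇒ V=38.4444 exercise | (k=4,j=1): S=80.7976, K−S=25.6424, hold=25.1145 ⇒ V=25.6424 exercise | (k=4,j=2): S=96.0100, K−S=10.4300, hold=11.8067 ⇒ V=11.8067 continue | (k=4,j=3): S=114.0865, K−S=0.0000, hold=2.9390 ⇒ V=2.9390 continue | (k=4,j=4): S=135.5665, K−S=0.0000, hold=0.2099 ⇒ V=0.2099 continue  boundary S*=80.7976
step 3: (k=3,j=0): S=74.1207, K−S=32.3193, hold=31.7915 ⇒ V=32.3193 exercise | (k=3,j=1): S=88.0760, K−S=18.3640, hold=18.5311 ⇒ V=18.5311 continue | (k=3,j=2): S=104.6587, K−S=1.7813, hold=7.2718 ⇒ V=7.2718 continue | (k=3,j=3): S=124.3636, K−S=0.0000, hold=1.5468 ⇒ V=1.5468 continue  boundary S*=74.1207
step 2: (k=2,j=0): S=80.7976, K−S=25.6424, hold=25.1989 ⇒ V=25.6424 exercise | (k=2,j=1): S=96.0100, K−S=10.4300, hold=12.7556 ⇒ V=12.7556 continue | (k=2,j=2): S=114.0865, K−S=0.0000, hold=4.3458 ⇒ V=4.3458 continue  boundary S*=80.7976
step 1: (k=1,j=0): S=88.0760, K−S=18.3640, hold=19.0101 ⇒ V=19.0101 continue | (k=1,j=1): S=104.6587, K−S=1.7813, hold=8.4472 ⇒ V=8.4472 continue  boundary S*=-
step 0: (k=0,j=0): S=96.0100, K−S=10.4300, hold=13.5838 ⇒ V=13.5838 continue  boundary S*=-

price = 13.5838
boundary = - - 80.7976 74.1207 80.7976 88.0760 96.0100
tree:
13.5838
19.0101 8.4472
25.6424 12.7556 4.3458
32.3193 18.5311 7.2718 1.5468
38.4444 25.6424 11.8067 2.9390 0.2099
44.0634 32.3193 18.3640 5.5541 0.4281 0.0000
49.2181 38.4444 25.6424 10.4300 0.8733 0.0000 0.0000
53.9467 44.0634 32.3193 18.3640 1.7813 0.0000 0.0000 0.0000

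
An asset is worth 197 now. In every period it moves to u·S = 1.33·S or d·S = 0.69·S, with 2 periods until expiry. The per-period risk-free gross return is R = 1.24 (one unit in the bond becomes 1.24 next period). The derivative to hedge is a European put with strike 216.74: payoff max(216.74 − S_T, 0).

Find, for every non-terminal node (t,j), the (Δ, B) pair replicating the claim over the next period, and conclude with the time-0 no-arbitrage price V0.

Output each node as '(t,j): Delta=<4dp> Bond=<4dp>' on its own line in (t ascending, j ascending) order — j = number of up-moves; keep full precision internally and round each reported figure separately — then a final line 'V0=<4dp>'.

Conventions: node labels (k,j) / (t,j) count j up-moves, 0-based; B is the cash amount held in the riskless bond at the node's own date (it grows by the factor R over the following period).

Since d<R<u, set p* = (R−d)/(u−d) = 0.8594; price each node as the discounted p*-expectation of its children.
Expiry values: V(2,0)=122.9483, V(2,1)=35.9531, V(2,2)=0.0000
Node (1,0) S=135.9300: V=(p*·35.9531+(1−p*)·122.9483)/1.24=38.8603; Δ=(35.9531−122.9483)/(180.7869−93.7917)=-1.0000; B=V−Δ·S=174.7903
Node (1,1) S=262.0100: V=(p*·0.0000+(1−p*)·35.9531)/1.24=4.0773; Δ=(0.0000−35.9531)/(348.4733−180.7869)=-0.2144; B=V−Δ·S=60.2541
Node (0,0) S=197.0000: V=(p*·4.0773+(1−p*)·38.8603)/1.24=7.2328; Δ=(4.0773−38.8603)/(262.0100−135.9300)=-0.2759; B=V−Δ·S=61.5812
Check: Δ(0,0)·S0 + B(0,0) = 7.2328 = V0.

(0,0): Delta=-0.2759 Bond=61.5812
(1,0): Delta=-1.0000 Bond=174.7903
(1,1): Delta=-0.2144 Bond=60.2541
V0=7.2328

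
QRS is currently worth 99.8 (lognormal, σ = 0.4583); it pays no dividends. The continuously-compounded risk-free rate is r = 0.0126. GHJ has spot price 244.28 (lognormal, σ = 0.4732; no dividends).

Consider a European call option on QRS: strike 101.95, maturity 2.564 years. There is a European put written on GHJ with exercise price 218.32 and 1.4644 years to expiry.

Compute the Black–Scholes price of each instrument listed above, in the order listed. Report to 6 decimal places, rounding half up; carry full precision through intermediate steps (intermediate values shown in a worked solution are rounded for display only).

[QRS call K=101.95]
σ√T = 0.4583·√2.564 = 0.733853
d₁ = (ln(S/K) + (r+σ²/2)T) / (σ√T) = (ln(99.8/101.95) + (0.0126+0.4583²/2)·2.564) / 0.733853 = (-0.021314 + 0.301576) / 0.733853 = 0.381905
d₂ = d₁ − σ√T = 0.381905 − 0.733853 = -0.351948
e^{−rT} = 0.968210
N(d₁) = 0.648734,  N(d₂) = 0.362439
price = S·N(d₁) − K·e^{−rT}·N(d₂) = 64.743659 − 35.775964 = 28.967695
[GHJ put K=218.32]
σ√T = 0.4732·√1.4644 = 0.572631
d₁ = (ln(S/K) + (r+σ²/2)T) / (σ√T) = (ln(244.28/218.32) + (0.0126+0.4732²/2)·1.4644) / 0.572631 = (0.112353 + 0.182404) / 0.572631 = 0.514743
d₂ = d₁ − σ√T = 0.514743 − 0.572631 = -0.057888
e^{−rT} = 0.981718
N(−d₁) = 0.303366,  N(−d₂) = 0.523081
price = K·e^{−rT}·N(−d₂) − S·N(−d₁) = 112.111218 − 74.106325 = 38.004893

price(QRS call K=101.95) = 28.967695
price(GHJ put K=218.32) = 38.004893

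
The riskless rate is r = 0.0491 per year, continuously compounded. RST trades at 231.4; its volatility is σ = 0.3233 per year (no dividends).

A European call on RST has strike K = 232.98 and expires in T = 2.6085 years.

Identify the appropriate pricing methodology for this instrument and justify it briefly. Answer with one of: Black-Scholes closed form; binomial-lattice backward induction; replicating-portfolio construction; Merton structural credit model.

Key observation: with RST following a GBM at constant σ and r, the European call struck at 232.98 prices in closed form — nothing here needs a stepwise model or a balance sheet.

framework: Black-Scholes closed form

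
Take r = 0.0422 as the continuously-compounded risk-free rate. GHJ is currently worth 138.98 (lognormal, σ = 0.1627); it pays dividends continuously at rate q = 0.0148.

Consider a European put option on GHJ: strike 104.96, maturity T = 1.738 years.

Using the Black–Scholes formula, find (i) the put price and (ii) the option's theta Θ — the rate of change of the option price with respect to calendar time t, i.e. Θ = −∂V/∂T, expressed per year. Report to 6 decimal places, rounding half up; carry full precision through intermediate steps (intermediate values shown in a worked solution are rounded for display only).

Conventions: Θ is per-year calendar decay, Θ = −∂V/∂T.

σ√T = 0.1627·√1.738 = 0.214493
d₁ = (ln(S/K) + (r−q+σ²/2)T) / (σ√T) = (ln(138.98/104.96) + (0.0422−0.0148+0.1627²/2)·1.738) / 0.214493 = (0.280751 + 0.070625) / 0.214493 = 1.638170
d₂ = d₁ − σ√T = 1.638170 − 0.214493 = 1.423677
e^{−rT} = 0.929281
e^{−qT} = 0.974606
N(−d₁) = 0.050693,  N(−d₂) = 0.077270
Put price V = K·e^{−rT}·N(−d₂) − S·e^{−qT}·N(−d₁) = 7.536707 − 6.866416 = 0.670291
φ(d₁) = (1/√(2π))·e^{−d₁²/2} = 0.104273
Θ = −S·e^{−qT}·φ(d₁)·σ/(2√T) − q·S·e^{−qT}·N(−d₁) + r·K·e^{−rT}·N(−d₂) = −0.871540 − 0.101623 + 0.318049 = -0.655114

price = 0.670291
Θ = -0.655114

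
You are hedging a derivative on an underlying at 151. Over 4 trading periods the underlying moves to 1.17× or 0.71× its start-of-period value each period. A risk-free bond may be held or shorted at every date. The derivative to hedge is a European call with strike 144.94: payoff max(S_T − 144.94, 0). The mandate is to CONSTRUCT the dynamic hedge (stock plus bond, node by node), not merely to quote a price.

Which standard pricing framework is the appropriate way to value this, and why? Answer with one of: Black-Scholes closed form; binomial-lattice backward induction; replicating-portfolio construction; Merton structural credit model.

framework: replicating-portfolio construction

Key observation: the mandate to exhibit the hedge at every date and state singles out the replicating-portfolio construction on the 4-period tree with factors 1.17 and 0.71 from 151.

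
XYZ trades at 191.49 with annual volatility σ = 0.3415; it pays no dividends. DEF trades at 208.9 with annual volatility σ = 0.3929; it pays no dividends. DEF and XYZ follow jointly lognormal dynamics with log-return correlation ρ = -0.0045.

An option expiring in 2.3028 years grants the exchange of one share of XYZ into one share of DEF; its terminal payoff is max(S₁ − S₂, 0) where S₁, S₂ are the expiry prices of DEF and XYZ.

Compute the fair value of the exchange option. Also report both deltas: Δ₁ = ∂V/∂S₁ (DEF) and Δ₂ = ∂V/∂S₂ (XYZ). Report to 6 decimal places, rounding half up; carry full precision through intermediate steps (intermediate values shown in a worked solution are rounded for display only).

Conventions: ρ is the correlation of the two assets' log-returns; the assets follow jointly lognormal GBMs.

exchange price = 70.675984
Δ1 = 0.693492
Δ2 = -0.387459

σ_eff = √(σ₁² + σ₂² − 2ρσ₁σ₂) = √(0.3929² + 0.3415² − 2·-0.0045·0.3929·0.3415) = 0.521728
d₁ = (ln(S₁/S₂) + (q₂ − q₁ + σ_eff²/2)T) / (σ_eff√T) = (ln(208.9/191.49) + (0.0 − 0.0 + 0.136100)·2.3028) / 0.791721 = 0.505773
d₂ = d₁ − σ_eff√T = 0.505773 − 0.791721 = -0.285948
N(d₁) = 0.693492,  N(d₂) = 0.387459
V = S₁·e^{−q₁T}·N(d₁) − S₂·e^{−q₂T}·N(d₂) = 144.870491 − 74.194507 = 70.675984
Key observation: pricing in XYZ-units makes this a unit-strike call on the ratio S₁/S₂ — the risk-free rate cancels and cannot affect the value.
Δ₁ = e^{−q₁T}·N(d₁) = 0.693492;  Δ₂ = −e^{−q₂T}·N(d₂) = -0.387459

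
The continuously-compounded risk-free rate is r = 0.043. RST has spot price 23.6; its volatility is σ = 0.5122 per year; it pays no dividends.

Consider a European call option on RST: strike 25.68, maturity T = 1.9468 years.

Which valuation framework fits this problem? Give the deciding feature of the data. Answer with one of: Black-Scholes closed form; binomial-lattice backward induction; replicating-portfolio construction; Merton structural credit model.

Key observation: a European-exercise option on RST struck at 25.68 — a GBM underlying with constant parameters — admits an analytic price: the data contain no early exercise, no discrete tree, no debt structure.

framework: Black-Scholes closed form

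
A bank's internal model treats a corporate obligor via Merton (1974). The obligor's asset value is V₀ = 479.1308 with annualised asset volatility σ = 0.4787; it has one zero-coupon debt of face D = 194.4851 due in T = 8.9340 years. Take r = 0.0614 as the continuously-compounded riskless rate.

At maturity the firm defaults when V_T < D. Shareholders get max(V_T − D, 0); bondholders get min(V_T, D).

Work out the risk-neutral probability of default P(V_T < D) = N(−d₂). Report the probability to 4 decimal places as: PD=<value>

PD=0.3828

Apply the equity-as-call identities (strike 194.4851, horizon 8.9340 years):
d₁ = [ln(V₀/D) + (r + σ²/2)T] / (σ√T)
   = [ln(479.1308/194.4851) + (0.0614 + 0.5·0.4787²)·8.9340] / (0.4787·√8.9340)
   = [0.901618 + 1.572177] / 1.430825 = 1.728930
d₂ = d₁ − σ√T = 1.728930 − 1.430825 = 0.298105
risk-neutral PD = N(−d₂) = N(-0.298105) = 0.382811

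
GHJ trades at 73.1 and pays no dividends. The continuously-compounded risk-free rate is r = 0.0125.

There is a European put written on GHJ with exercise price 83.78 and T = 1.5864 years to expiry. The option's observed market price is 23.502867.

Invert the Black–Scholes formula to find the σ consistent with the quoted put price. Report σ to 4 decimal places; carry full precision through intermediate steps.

At σ = 0.4859 the Black–Scholes value reproduces the quote:
σ√T = 0.4859·√1.5864 = 0.612003
d₁ = (ln(S/K) + (r+σ²/2)T) / (σ√T) = (ln(73.1/83.78) + (0.0125+0.4859²/2)·1.5864) / 0.612003 = (-0.136366 + 0.207104) / 0.612003 = 0.115584
d₂ = d₁ − σ√T = 0.115584 − 0.612003 = -0.496419
e^{−rT} = 0.980365
N(−d₁) = 0.453991,  N(−d₂) = 0.690200
V = K·e^{−rT}·N(−d₂) − S·N(−d₁) = 56.689621 − 33.186755 = 23.502867 (equal to the quote); since ∂V/∂σ > 0 for all σ, the implied volatility is unique

sigma = 0.4859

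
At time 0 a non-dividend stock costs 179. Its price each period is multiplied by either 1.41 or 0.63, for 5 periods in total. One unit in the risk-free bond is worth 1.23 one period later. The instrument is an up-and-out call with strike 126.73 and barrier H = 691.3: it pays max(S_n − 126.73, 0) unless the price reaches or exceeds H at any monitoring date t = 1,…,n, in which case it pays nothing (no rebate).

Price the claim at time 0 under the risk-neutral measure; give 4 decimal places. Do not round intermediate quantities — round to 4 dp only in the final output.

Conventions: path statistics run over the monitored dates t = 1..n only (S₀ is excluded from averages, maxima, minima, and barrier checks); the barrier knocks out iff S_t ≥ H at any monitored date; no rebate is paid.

price = 42.8565

With p* = (R−d)/(u−d) = 0.7692, sum probability × payoff across the paths and divide by R^5.
Enumerate all 2^5 = 32 price paths (U = up ×1.41, D = down ×0.63); each path with k up-moves has probability p*^k·(1−p*)^(5−k).
DDDDD: M=112.7700, payoff=0.0000, prob=0.000654
UDDDD: M=252.3900, payoff=0.0000, prob=0.002182
DUDDD: M=159.0057, payoff=0.0000, prob=0.002182
UUDDD: M=355.8699, payoff=0.0000, prob=0.007272
DDUDD: M=112.7700, payoff=0.0000, prob=0.002182
UDUDD: M=252.3900, payoff=0.0000, prob=0.007272
DUUDD: M=224.1980, payoff=0.0000, prob=0.007272
UUUDD: M=501.7766, payoff=72.4251, prob=0.024240
DDDUD: M=112.7700, payoff=0.0000, prob=0.002182
UDDUD: M=252.3900, payoff=0.0000, prob=0.007272
DUDUD: M=159.0057, payoff=0.0000, prob=0.007272
UUDUD: M=355.8699, payoff=72.4251, prob=0.024240
DDUUD: M=141.2448, payoff=0.0000, prob=0.007272
UDUUD: M=316.1192, payoff=72.4251, prob=0.024240
DUUUD: M=316.1192, payoff=72.4251, prob=0.024240
UUUUD: M=707.5049, payoff=0.0000, prob=0.080799
DDDDU: M=112.7700, payoff=0.0000, prob=0.002182
UDDDU: M=252.3900, payoff=0.0000, prob=0.007272
DUDDU: M=159.0057, payoff=0.0000, prob=0.007272
UUDDU: M=355.8699, payoff=72.4251, prob=0.024240
DDUDU: M=112.7700, payoff=0.0000, prob=0.007272
UDUDU: M=252.3900, payoff=72.4251, prob=0.024240
DUUDU: M=224.1980, payoff=72.4251, prob=0.024240
UUUDU: M=501.7766, payoff=318.9981, prob=0.080799
DDDUU: M=112.7700, payoff=0.0000, prob=0.007272
UDDUU: M=252.3900, payoff=72.4251, prob=0.024240
DUDUU: M=199.1551, payoff=72.4251, prob=0.024240
UUDUU: M=445.7281, payoff=318.9981, prob=0.080799
DDUUU: M=199.1551, payoff=72.4251, prob=0.024240
UDUUU: M=445.7281, payoff=318.9981, prob=0.080799
DUUUU: M=445.7281, payoff=318.9981, prob=0.080799
UUUUU: M=997.5820, payoff=0.0000, prob=0.269329
Price = Σ prob·payoff / R^5 = 120.654132 / 2.815306 = 42.8565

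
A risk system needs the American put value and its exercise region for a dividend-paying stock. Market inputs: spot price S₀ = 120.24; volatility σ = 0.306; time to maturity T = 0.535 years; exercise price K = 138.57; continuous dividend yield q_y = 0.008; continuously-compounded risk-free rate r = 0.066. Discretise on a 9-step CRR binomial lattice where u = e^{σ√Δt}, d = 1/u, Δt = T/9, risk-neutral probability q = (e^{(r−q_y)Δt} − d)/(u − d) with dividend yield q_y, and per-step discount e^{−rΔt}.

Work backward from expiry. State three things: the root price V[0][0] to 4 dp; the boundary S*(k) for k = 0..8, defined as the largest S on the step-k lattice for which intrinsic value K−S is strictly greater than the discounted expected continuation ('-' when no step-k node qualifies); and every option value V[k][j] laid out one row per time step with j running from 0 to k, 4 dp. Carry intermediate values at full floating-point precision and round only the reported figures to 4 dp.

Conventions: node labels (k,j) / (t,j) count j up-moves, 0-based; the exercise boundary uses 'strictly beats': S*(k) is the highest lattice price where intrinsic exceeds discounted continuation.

price = 21.0114
boundary = - - 103.5730 96.1270 103.5730 111.5958 103.5730 111.5958 120.2400
tree:
21.0114
27.5122 14.7898
34.9970 20.3747 9.4194
42.4430 27.1769 13.8521 5.1388
49.3537 34.9970 19.7074 8.2088 2.1635
55.7676 42.4430 26.9742 12.7233 3.8385 0.5351
61.7204 49.3537 34.9970 18.9839 6.6731 1.0842 0.0000
67.2452 55.7676 42.4430 26.9742 11.2835 2.1965 0.0000 0.0000
72.3729 61.7204 49.3537 34.9970 18.3300 4.4502 0.0000 0.0000 0.0000
77.1319 67.2452 55.7676 42.4430 26.9742 9.0162 0.0000 0.0000 0.0000 0.0000

params: Δt=0.05944 u=1.07746 d=0.92811 q=0.50448 e^(-rΔt)=0.99608
t_9 payoffs: 77.1319 67.2452 55.7676 42.4430 26.9742 9.0162 0.0000 0.0000 0.0000 0.0000
t_8: node(8,0) S=66.1971 payoff=72.3729 vs cont=71.8617 → 72.3729 [stop]  node(8,1) S=76.8496 payoff=61.7204 vs cont=61.2143 → 61.7204 [stop]  node(8,2) S=89.2163 payoff=49.3537 vs cont=48.8536 → 49.3537 [stop]  node(8,3) S=103.5730 payoff=34.9970 vs cont=34.5037 → 34.9970 [stop]  node(8,4) S=120.2400 payoff=18.3300 vs cont=17.8446 → 18.3300 [stop]  node(8,5) S=139.5891 payoff=0.0000 vs cont=4.4502 → 4.4502 [wait]  node(8,6) S=162.0518 payoff=0.0000 vs cont=0.0000 → 0.0000 [wait]  node(8,7) S=188.1292 payoff=0.0000 vs cont=0.0000 → 0.0000 [wait]  node(8,8) S=218.4031 payoff=0.0000 vs cont=0.0000 → 0.0000 [wait]  ⇒ S*(8)=120.2400
t_7: node(7,0) S=71.3248 payoff=67.2452 vs cont=66.7365 → 67.2452 [stop]  node(7,1) S=82.8024 payoff=55.7676 vs cont=55.2644 → 55.7676 [stop]  node(7,2) S=96.1270 payoff=42.4430 vs cont=41.9461 → 42.4430 [stop]  node(7,3) S=111.5958 payoff=26.9742 vs cont=26.4847 → 26.9742 [stop]  node(7,4) S=129.5538 payoff=9.0162 vs cont=11.2835 → 11.2835 [wait]  node(7,5) S=150.4017 payoff=0.0000 vs cont=2.1965 → 2.1965 [wait]  node(7,6) S=174.6044 payoff=0.0000 vs cont=0.0000 → 0.0000 [wait]  node(7,7) S=202.7018 payoff=0.0000 vs cont=0.0000 → 0.0000 [wait]  ⇒ S*(7)=111.5958
t_6: node(6,0) S=76.8496 payoff=61.7204 vs cont=61.2143 → 61.7204 [stop]  node(6,1) S=89.2163 payoff=49.3537 vs cont=48.8536 → 49.3537 [stop]  node(6,2) S=103.5730 payoff=34.9970 vs cont=34.5037 → 34.9970 [stop]  node(6,3) S=120.2400 payoff=18.3300 vs cont=18.9839 → 18.9839 [wait]  node(6,4) S=139.5891 payoff=0.0000 vs cont=6.6731 → 6.6731 [wait]  node(6,5) S=162.0518 payoff=0.0000 vs cont=1.0842 → 1.0842 [wait]  node(6,6) S=188.1292 payoff=0.0000 vs cont=0.0000 → 0.0000 [wait]  ⇒ S*(6)=103.5730
t_5: node(5,0) S=82.8024 payoff=55.7676 vs cont=55.2644 → 55.7676 [stop]  node(5,1) S=96.1270 payoff=42.4430 vs cont=41.9461 → 42.4430 [stop]  node(5,2) S=111.5958 payoff=26.9742 vs cont=26.8133 → 26.9742 [stop]  node(5,3) S=129.5538 payoff=9.0162 vs cont=12.7233 → 12.7233 [wait]  node(5,4) S=150.4017 payoff=0.0000 vs cont=3.8385 → 3.8385 [wait]  node(5,5) S=174.6044 payoff=0.0000 vs cont=0.5351 → 0.5351 [wait]  ⇒ S*(5)=111.5958
t_4: node(4,0) S=89.2163 payoff=49.3537 vs cont=48.8536 → 49.3537 [stop]  node(4,1) S=103.5730 payoff=34.9970 vs cont=34.5037 → 34.9970 [stop]  node(4,2) S=120.2400 payoff=18.3300 vs cont=19.7074 → 19.7074 [wait]  node(4,3) S=139.5891 payoff=0.0000 vs cont=8.2088 → 8.2088 [wait]  node(4,4) S=162.0518 payoff=0.0000 vs cont=2.1635 → 2.1635 [wait]  ⇒ S*(4)=103.5730
t_3: node(3,0) S=96.1270 payoff=42.4430 vs cont=41.9461 → 42.4430 [stop]  node(3,1) S=111.5958 payoff=26.9742 vs cont=27.1769 → 27.1769 [wait]  node(3,2) S=129.5538 payoff=9.0162 vs cont=13.8521 → 13.8521 [wait]  node(3,3) S=150.4017 payoff=0.0000 vs cont=5.1388 → 5.1388 [wait]  ⇒ S*(3)=96.1270
t_2: node(2,0) S=103.5730 payoff=34.9970 vs cont=34.6055 → 34.9970 [stop]  node(2,1) S=120.2400 payoff=18.3300 vs cont=20.3747 → 20.3747 [wait]  node(2,2) S=139.5891 payoff=0.0000 vs cont=9.4194 → 9.4194 [wait]  ⇒ S*(2)=103.5730
t_1: node(1,0) S=111.5958 payoff=26.9742 vs cont=27.5122 → 27.5122 [wait]  node(1,1) S=129.5538 payoff=9.0162 vs cont=14.7898 → 14.7898 [wait]  ⇒ S*(1)=-
t_0: node(0,0) S=120.2400 payoff=18.3300 vs cont=21.0114 → 21.0114 [wait]  ⇒ S*(0)=-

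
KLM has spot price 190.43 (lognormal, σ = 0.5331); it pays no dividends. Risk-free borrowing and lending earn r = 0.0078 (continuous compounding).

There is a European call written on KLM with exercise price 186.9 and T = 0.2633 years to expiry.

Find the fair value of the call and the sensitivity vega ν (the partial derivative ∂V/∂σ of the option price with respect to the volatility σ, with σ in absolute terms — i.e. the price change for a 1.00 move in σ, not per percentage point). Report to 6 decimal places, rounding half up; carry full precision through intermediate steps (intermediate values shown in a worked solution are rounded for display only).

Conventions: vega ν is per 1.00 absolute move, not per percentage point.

price = 22.519541
ν = 38.110831

σ√T = 0.5331·√0.2633 = 0.273548
d₁ = (ln(S/K) + (r+σ²/2)T) / (σ√T) = (ln(190.43/186.9) + (0.0078+0.5331²/2)·0.2633) / 0.273548 = (0.018711 + 0.039468) / 0.273548 = 0.212683
d₂ = d₁ − σ√T = 0.212683 − 0.273548 = -0.060865
e^{−rT} = 0.997948
N(d₁) = 0.584213,  N(d₂) = 0.475733
Call price V = S·N(d₁) − K·e^{−rT}·N(d₂) = 111.251650 − 88.732109 = 22.519541
φ(d₁) = (1/√(2π))·e^{−d₁²/2} = 0.390021
ν = S·φ(d₁)·√T = 38.110831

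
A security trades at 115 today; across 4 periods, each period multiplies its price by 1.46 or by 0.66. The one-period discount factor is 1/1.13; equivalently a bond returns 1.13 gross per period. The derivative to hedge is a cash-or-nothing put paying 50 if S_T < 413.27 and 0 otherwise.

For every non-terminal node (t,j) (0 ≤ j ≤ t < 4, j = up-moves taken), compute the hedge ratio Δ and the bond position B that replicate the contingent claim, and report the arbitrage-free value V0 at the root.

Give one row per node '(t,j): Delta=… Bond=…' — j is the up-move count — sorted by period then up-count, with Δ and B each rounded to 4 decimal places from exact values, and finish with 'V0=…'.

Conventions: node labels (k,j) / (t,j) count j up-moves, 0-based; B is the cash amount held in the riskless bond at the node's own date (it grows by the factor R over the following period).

(0,0): Delta=-0.0764 Bond=35.7961
(1,0): Delta=0.0000 Bond=34.6525
(1,1): Delta=-0.1006 Bond=44.5199
(2,0): Delta=0.0000 Bond=39.1573
(2,1): Delta=0.0000 Bond=39.1573
(2,2): Delta=-0.1326 Bond=58.1364
(3,0): Delta=0.0000 Bond=44.2478
(3,1): Delta=0.0000 Bond=44.2478
(3,2): Delta=0.0000 Bond=44.2478
(3,3): Delta=-0.1746 Bond=80.7522
V0=27.0126

Since d<R<u, set p* = (R−d)/(u−d) = 0.5875; price each node as the discounted p*-expectation of its children.
Payoffs at expiry: V(4,0)=50.0000, V(4,1)=50.0000, V(4,2)=50.0000, V(4,3)=50.0000, V(4,4)=0.0000
Node (3,0) S=33.0620: V=(p*·50.0000+(1−p*)·50.0000)/1.13=44.2478; Δ=(50.0000−50.0000)/(48.2706−21.8209)=0.0000; B=V−Δ·S=44.2478
Node (3,1) S=73.1372: V=(p*·50.0000+(1−p*)·50.0000)/1.13=44.2478; Δ=(50.0000−50.0000)/(106.7804−48.2706)=0.0000; B=V−Δ·S=44.2478
Node (3,2) S=161.7884: V=(p*·50.0000+(1−p*)·50.0000)/1.13=44.2478; Δ=(50.0000−50.0000)/(236.2111−106.7804)=0.0000; B=V−Δ·S=44.2478
Node (3,3) S=357.8956: V=(p*·0.0000+(1−p*)·50.0000)/1.13=18.2522; Δ=(0.0000−50.0000)/(522.5276−236.2111)=-0.1746; B=V−Δ·S=80.7522
Node (2,0) S=50.0940: V=(p*·44.2478+(1−p*)·44.2478)/1.13=39.1573; Δ=(44.2478−44.2478)/(73.1372−33.0620)=0.0000; B=V−Δ·S=39.1573
Node (2,1) S=110.8140: V=(p*·44.2478+(1−p*)·44.2478)/1.13=39.1573; Δ=(44.2478−44.2478)/(161.7884−73.1372)=0.0000; B=V−Δ·S=39.1573
Node (2,2) S=245.1340: V=(p*·18.2522+(1−p*)·44.2478)/1.13=25.6419; Δ=(18.2522−44.2478)/(357.8956−161.7884)=-0.1326; B=V−Δ·S=58.1364
Node (1,0) S=75.9000: V=(p*·39.1573+(1−p*)·39.1573)/1.13=34.6525; Δ=(39.1573−39.1573)/(110.8140−50.0940)=0.0000; B=V−Δ·S=34.6525
Node (1,1) S=167.9000: V=(p*·25.6419+(1−p*)·39.1573)/1.13=27.6257; Δ=(25.6419−39.1573)/(245.1340−110.8140)=-0.1006; B=V−Δ·S=44.5199
Node (0,0) S=115.0000: V=(p*·27.6257+(1−p*)·34.6525)/1.13=27.0126; Δ=(27.6257−34.6525)/(167.9000−75.9000)=-0.0764; B=V−Δ·S=35.7961
As a check, the time-0 holding Δ(0,0)·S0 + B(0,0) comes to 27.0126 — exactly V0.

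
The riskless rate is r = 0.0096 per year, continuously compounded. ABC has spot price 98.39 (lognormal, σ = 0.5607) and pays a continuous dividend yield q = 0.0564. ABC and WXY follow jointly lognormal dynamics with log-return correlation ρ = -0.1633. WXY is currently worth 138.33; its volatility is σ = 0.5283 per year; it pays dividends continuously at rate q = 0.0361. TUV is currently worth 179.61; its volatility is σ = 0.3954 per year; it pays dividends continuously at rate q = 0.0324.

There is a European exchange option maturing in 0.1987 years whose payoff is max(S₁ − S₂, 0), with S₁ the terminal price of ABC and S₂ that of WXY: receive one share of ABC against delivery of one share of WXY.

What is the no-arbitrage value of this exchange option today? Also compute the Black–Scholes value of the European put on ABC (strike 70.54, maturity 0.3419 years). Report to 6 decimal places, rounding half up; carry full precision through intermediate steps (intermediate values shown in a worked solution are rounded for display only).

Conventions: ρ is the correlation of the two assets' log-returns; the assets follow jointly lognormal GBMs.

σ_eff = √(σ₁² + σ₂² − 2ρσ₁σ₂) = √(0.5607² + 0.5283² − 2·-0.1633·0.5607·0.5283) = 0.830801
d₁ = (ln(S₁/S₂) + (q₂ − q₁ + σ_eff²/2)T) / (σ_eff√T) = (ln(98.39/138.33) + (0.0361 − 0.0564 + 0.345115)·0.1987) / 0.370336 = -0.745707
d₂ = d₁ − σ_eff√T = -0.745707 − 0.370336 = -1.116043
N(d₁) = 0.227922,  N(d₂) = 0.132202
V = S₁·e^{−q₁T}·N(d₁) − S₂·e^{−q₂T}·N(d₂) = 22.175350 − 18.156770 = 4.018580
[vanilla: ABC put K=70.54]
σ√T = 0.5607·√0.3419 = 0.327854
d₁ = (ln(S/K) + (r−q+σ²/2)T) / (σ√T) = (ln(98.39/70.54) + (0.0096−0.0564+0.5607²/2)·0.3419) / 0.327854 = (0.332759 + 0.037743) / 0.327854 = 1.130084
d₂ = d₁ − σ√T = 1.130084 − 0.327854 = 0.802231
e^{−rT} = 0.996723
e^{−qT} = 0.980902
N(−d₁) = 0.129220,  N(−d₂) = 0.211210
price = K·e^{−rT}·N(−d₂) − S·e^{−qT}·N(−d₁) = 14.849916 − 12.471172 = 2.378745

exchange price = 4.018580
price(ABC put K=70.54) = 2.378745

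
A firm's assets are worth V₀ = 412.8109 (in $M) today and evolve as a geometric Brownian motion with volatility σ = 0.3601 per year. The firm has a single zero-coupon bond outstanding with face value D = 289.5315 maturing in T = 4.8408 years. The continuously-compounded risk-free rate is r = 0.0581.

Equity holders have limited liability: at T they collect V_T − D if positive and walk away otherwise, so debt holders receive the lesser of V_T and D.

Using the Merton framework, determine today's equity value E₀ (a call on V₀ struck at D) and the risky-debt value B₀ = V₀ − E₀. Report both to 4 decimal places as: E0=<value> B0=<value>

Equity is a call on the firm's assets struck at D = 289.5315:
d₁ = [ln(V₀/D) + (r + σ²/2)T] / (σ√T)
   = [ln(412.8109/289.5315) + (0.0581 + 0.5·0.3601²)·4.8408] / (0.3601·√4.8408)
   = [0.354726 + 0.595109] / 0.792285 = 1.198853
d₂ = d₁ − σ√T = 1.198853 − 0.792285 = 0.406568
N(d₁) = 0.884708,  N(d₂) = 0.657837,  e^(−rT) = 0.754839
E₀ = V₀·N(d₁) − D·e^(−rT)·N(d₂)
   = 412.8109·0.884708 − 289.5315·0.754839·0.657837 = 221.446735
B₀ = V₀ − E₀ = 412.8109 − 221.446735 = 191.364165

E0=221.4467 B0=191.3642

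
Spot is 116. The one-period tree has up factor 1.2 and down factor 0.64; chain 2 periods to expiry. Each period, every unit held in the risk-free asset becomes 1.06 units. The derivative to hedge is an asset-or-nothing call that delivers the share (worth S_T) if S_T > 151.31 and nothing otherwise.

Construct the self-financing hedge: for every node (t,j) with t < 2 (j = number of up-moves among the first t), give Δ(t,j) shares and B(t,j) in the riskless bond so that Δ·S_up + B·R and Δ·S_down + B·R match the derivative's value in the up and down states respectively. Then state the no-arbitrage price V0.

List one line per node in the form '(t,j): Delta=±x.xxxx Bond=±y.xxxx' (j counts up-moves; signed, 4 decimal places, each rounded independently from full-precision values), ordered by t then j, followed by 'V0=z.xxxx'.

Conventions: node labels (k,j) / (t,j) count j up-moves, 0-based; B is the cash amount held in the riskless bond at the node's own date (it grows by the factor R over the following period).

No-arbitrage ⇒ martingale measure with p* = (R−d)/(u−d) = 0.7500.
Payoffs at expiry: V(2,0)=0.0000, V(2,1)=0.0000, V(2,2)=167.0400
  t=1,j=0: stock 74.2400 → up 89.0880 (V=0.0000), down 47.5136 (V=0.0000). Price 0.0000; hedge Δ=0.0000, bond B=0.0000.
  t=1,j=1: stock 139.2000 → up 167.0400 (V=167.0400), down 89.0880 (V=0.0000). Price 118.1887; hedge Δ=2.1429, bond B=-180.0970.
  t=0,j=0: stock 116.0000 → up 139.2000 (V=118.1887), down 74.2400 (V=0.0000). Price 83.6241; hedge Δ=1.8194, bond B=-127.4271.
Sanity check at the root: Δ(0,0)·S0 + B(0,0) reproduces V0 = 83.6241.

(0,0): Delta=1.8194 Bond=-127.4271
(1,0): Delta=0.0000 Bond=0.0000
(1,1): Delta=2.1429 Bond=-180.0970
V0=83.6241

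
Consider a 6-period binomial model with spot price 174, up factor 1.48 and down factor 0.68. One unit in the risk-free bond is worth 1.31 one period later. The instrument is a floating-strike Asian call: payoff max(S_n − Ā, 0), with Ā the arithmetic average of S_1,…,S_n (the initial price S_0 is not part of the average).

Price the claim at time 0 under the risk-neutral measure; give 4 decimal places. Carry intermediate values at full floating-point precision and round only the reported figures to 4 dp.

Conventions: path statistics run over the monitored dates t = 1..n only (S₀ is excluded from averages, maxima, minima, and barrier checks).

price = 76.9661

Risk-neutral up-probability p* = (R−d)/(u−d) = (1.31−0.68)/(1.48−0.68) = 0.7875; the claim prices as the p*-weighted sum of path payoffs discounted by R^6.
Enumerate all 2^6 = 64 price paths (U = up ×1.48, D = down ×0.68); each path with k up-moves has probability p*^k·(1−p*)^(6−k).
DDDDDD: Ā=55.5323, payoff=0.0000, prob=0.000092
UDDDDD: Ā=120.8644, payoff=0.0000, prob=0.000341
DUDDDD: Ā=97.6644, payoff=0.0000, prob=0.000341
UUDDDD: Ā=212.5637, payoff=0.0000, prob=0.001265
DDUDDD: Ā=81.8884, payoff=0.0000, prob=0.000341
UDUDDD: Ā=178.2277, payoff=0.0000, prob=0.001265
DUUDDD: Ā=155.0277, payoff=0.0000, prob=0.001265
UUUDDD: Ā=337.4132, payoff=0.0000, prob=0.004686
DDDUDD: Ā=71.1607, payoff=0.0000, prob=0.000341
UDDUDD: Ā=154.8792, payoff=0.0000, prob=0.001265
DUDUDD: Ā=131.6792, payoff=0.0000, prob=0.001265
UUDUDD: Ā=286.5959, payoff=0.0000, prob=0.004686
DDUUDD: Ā=115.9032, payoff=0.0000, prob=0.001265
UDUUDD: Ā=252.2599, payoff=0.0000, prob=0.004686
DUUUDD: Ā=229.0599, payoff=0.0000, prob=0.004686
UUUUDD: Ā=498.5422, payoff=0.0000, prob=0.017367
DDDDUD: Ā=63.8659, payoff=0.0000, prob=0.000341
UDDDUD: Ā=139.0022, payoff=0.0000, prob=0.001265
DUDDUD: Ā=115.8022, payoff=0.0000, prob=0.001265
UUDDUD: Ā=252.0402, payoff=0.0000, prob=0.004686
DDUDUD: Ā=100.0262, payoff=0.0000, prob=0.001265
UDUDUD: Ā=217.7042, payoff=0.0000, prob=0.004686
DUUDUD: Ā=194.5042, payoff=0.0000, prob=0.004686
UUUDUD: Ā=423.3326, payoff=0.0000, prob=0.017367
DDDUUD: Ā=89.2986, payoff=0.0000, prob=0.001265
UDDUUD: Ā=194.3557, payoff=0.0000, prob=0.004686
DUDUUD: Ā=171.1557, payoff=6.2065, prob=0.004686
UUDUUD: Ā=372.5153, payoff=13.5083, prob=0.017367
DDUUUD: Ā=155.3797, payoff=21.9825, prob=0.004686
UDUUUD: Ā=338.1793, payoff=47.8443, prob=0.017367
DUUUUD: Ā=314.9793, payoff=71.0443, prob=0.017367
UUUUUD: Ā=685.5433, payoff=154.6259, prob=0.064359
DDDDDU: Ā=58.9054, payoff=0.0000, prob=0.000341
UDDDDU: Ā=128.2059, payoff=0.0000, prob=0.001265
DUDDDU: Ā=105.0059, payoff=0.0000, prob=0.001265
UUDDDU: Ā=228.5423, payoff=0.0000, prob=0.004686
DDUDDU: Ā=89.2299, payoff=0.0000, prob=0.001265
UDUDDU: Ā=194.2063, payoff=0.0000, prob=0.004686
DUUDDU: Ā=171.0063, payoff=6.3560, prob=0.004686
UUUDDU: Ā=372.1901, payoff=13.8336, prob=0.017367
DDDUDU: Ā=78.5022, payoff=2.9885, prob=0.001265
UDDUDU: Ā=170.8578, payoff=6.5044, prob=0.004686
DUDUDU: Ā=147.6578, payoff=29.7044, prob=0.004686
UUDUDU: Ā=321.3728, payoff=64.6508, prob=0.017367
DDUUDU: Ā=131.8818, payoff=45.4804, prob=0.004686
UDUUDU: Ā=287.0368, payoff=98.9868, prob=0.017367
DUUUDU: Ā=263.8368, payoff=122.1868, prob=0.017367
UUUUDU: Ā=574.2331, payoff=265.9360, prob=0.064359
DDDDUU: Ā=71.2074, payoff=10.2833, prob=0.001265
UDDDUU: Ā=154.9808, payoff=22.3814, prob=0.004686
DUDDUU: Ā=131.7808, payoff=45.5814, prob=0.004686
UUDDUU: Ā=286.8171, payoff=99.2066, prob=0.017367
DDUDUU: Ā=116.0048, payoff=61.3574, prob=0.004686
UDUDUU: Ā=252.4811, payoff=133.5426, prob=0.017367
DUUDUU: Ā=229.2811, payoff=156.7426, prob=0.017367
UUUDUU: Ā=499.0235, payoff=341.1456, prob=0.064359
DDDUUU: Ā=105.2771, payoff=72.0851, prob=0.004686
UDDUUU: Ā=229.1326, payoff=156.8911, prob=0.017367
DUDUUU: Ā=205.9326, payoff=180.0911, prob=0.017367
UUDUUU: Ā=448.2063, payoff=391.9629, prob=0.064359
DDUUUU: Ā=190.1566, payoff=195.8671, prob=0.017367
UDUUUU: Ā=413.8703, payoff=426.2989, prob=0.064359
DUUUUU: Ā=390.6703, payoff=449.4989, prob=0.064359
UUUUUU: Ā=850.2823, payoff=978.3211, prob=0.238508
Price = Σ prob·payoff / R^6 = 388.979803 / 5.053913 = 76.9661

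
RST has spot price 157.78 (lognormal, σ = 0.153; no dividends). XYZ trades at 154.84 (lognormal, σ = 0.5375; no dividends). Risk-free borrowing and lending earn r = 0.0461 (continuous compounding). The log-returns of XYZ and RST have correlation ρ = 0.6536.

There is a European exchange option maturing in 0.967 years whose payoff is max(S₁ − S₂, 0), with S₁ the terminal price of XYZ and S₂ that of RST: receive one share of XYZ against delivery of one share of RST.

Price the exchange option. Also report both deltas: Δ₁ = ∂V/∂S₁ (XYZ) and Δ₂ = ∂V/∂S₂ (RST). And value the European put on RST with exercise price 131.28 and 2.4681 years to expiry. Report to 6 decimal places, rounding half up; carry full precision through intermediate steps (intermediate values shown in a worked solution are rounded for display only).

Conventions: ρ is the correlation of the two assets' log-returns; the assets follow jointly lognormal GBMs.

exchange price = 26.078596
Δ1 = 0.571523
Δ2 = -0.395589
price(RST put K=131.28) = 1.685664

σ_eff = √(σ₁² + σ₂² − 2ρσ₁σ₂) = √(0.5375² + 0.153² − 2·0.6536·0.5375·0.153) = 0.452564
d₁ = (ln(S₁/S₂) + (q₂ − q₁ + σ_eff²/2)T) / (σ_eff√T) = (ln(154.84/157.78) + (0.0 − 0.0 + 0.102407)·0.967) / 0.445034 = 0.180252
d₂ = d₁ − σ_eff√T = 0.180252 − 0.445034 = -0.264782
N(d₁) = 0.571523,  N(d₂) = 0.395589
V = S₁·e^{−q₁T}·N(d₁) − S₂·e^{−q₂T}·N(d₂) = 88.494579 − 62.415982 = 26.078596
Δ₁ = e^{−q₁T}·N(d₁) = 0.571523;  Δ₂ = −e^{−q₂T}·N(d₂) = -0.395589
[vanilla: RST put K=131.28]
σ√T = 0.153·√2.4681 = 0.240366
d₁ = (ln(S/K) + (r+σ²/2)T) / (σ√T) = (ln(157.78/131.28) + (0.0461+0.153²/2)·2.4681) / 0.240366 = (0.183869 + 0.142667) / 0.240366 = 1.358498
d₂ = d₁ − σ√T = 1.358498 − 0.240366 = 1.118132
e^{−rT} = 0.892455
N(−d₁) = 0.087153,  N(−d₂) = 0.131755
price = K·e^{−rT}·N(−d₂) − S·N(−d₁) = 15.436648 − 13.750984 = 1.685664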